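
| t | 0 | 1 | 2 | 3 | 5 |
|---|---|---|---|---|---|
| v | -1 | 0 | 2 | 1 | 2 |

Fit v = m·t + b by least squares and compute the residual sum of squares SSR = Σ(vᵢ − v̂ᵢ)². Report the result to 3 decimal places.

SSR = 2.257

With design matrix X, XᵀX = [[39, 11]; [11, 5]] and Xᵀv = [17, 4]ᵀ.
Δ = 39·5 − 11² = 74.
m = (17·5 − 11·4)/74 = 41/74; b = (39·4 − 11·17)/74 = -31/74.
Residuals: -43/74, -5/37, 97/74, -9/37, -13/37; SSR = 167/74.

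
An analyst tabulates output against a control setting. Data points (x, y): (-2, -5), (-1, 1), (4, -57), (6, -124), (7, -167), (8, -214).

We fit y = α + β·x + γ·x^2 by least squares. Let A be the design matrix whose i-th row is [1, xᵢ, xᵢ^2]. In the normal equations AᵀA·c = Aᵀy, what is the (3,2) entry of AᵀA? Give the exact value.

Row 3 ↔ basis x^2, column 2 ↔ basis x, so (AᵀA)_{3,2} = Σᵢ (x^2)·(x) = (4)·(-2) + (1)·(-1) + (16)·(4) + (36)·(6) + (49)·(7) + (64)·(8) = 1126.

1126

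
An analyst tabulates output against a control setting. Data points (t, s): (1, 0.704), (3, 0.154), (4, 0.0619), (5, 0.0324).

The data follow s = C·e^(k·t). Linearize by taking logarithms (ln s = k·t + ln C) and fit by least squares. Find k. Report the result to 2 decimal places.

k = -0.78

Let Y = ln s. Fitting Y = k·t + ln C by least squares:
Sums: Σt = 13.0000, Σ(t)² = 51.0000, Σln s = -8.4336, Σt·ln s = -34.2403.
Normal system: [[51.0000, 13.0000]; [13.0000, 4]]·[k, ln C]ᵀ = [-34.2403, -8.4336]ᵀ.
Δ = 51.0000·4 − (13.0000)² = 35.0000; k = (-34.2403·4 − 13.0000·-8.4336)/35.0000 = -0.78069, ln C = (51.0000·-8.4336 − 13.0000·-34.2403)/35.0000 = 0.42885.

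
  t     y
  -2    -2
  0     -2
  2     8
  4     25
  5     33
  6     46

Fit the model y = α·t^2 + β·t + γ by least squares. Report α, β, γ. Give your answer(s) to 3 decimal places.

Normal-equation sums: Σt^2·t^2 = 2209, Σt^2·t = 405, Σt^2 = 85, Σt·t = 85, Σt = 15, Σ1 = 6.
Moment sums: Σt^2·y = 2905, Σt·y = 561, Σy = 108.
Normal equations: [[2209, 405, 85]; [405, 85, 15]; [85, 15, 6]]·[α, β, γ]ᵀ = [2905, 561, 108]ᵀ.
Row-reducing yields α = 5577/6404, β = 83157/32020, γ = -2657/3202.

α = 0.871, β = 2.597, γ = -0.830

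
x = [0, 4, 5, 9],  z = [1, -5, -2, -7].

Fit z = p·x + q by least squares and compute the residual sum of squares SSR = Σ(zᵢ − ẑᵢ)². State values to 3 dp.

The normal equations are: 122·p + 18·q = -93;  18·p + 4·q = -13.
det = 122·4 − 18² = 164.
p = ((-93)·4 − 18·(-13))/164 = -69/82; q = (122·(-13) − 18·(-93))/164 = 22/41.
Residuals: 19/41, -89/41, 137/82, 3/82; SSR = 633/82.

SSR = 7.720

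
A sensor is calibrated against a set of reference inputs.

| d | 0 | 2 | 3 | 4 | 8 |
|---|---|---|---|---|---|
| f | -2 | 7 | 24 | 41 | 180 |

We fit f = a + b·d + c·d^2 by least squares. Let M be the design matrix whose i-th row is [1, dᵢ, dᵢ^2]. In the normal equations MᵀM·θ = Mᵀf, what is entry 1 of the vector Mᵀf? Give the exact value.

Entry 1 ↔ basis 1, so (Mᵀf)_{1} = Σᵢ fᵢ = (1)·(-2) + (1)·(7) + (1)·(24) + (1)·(41) + (1)·(180) = 250.

250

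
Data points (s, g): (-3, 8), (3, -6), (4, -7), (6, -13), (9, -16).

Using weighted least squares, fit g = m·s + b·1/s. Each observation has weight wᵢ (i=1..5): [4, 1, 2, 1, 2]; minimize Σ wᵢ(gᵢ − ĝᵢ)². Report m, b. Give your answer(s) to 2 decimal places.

From the data, Σwᵢ·s·s = 275, Σwᵢ·s·1/s = 10, Σwᵢ·1/s·1/s = 475/648.
Moment sums: Σwᵢ·s·g = -536, Σwᵢ·1/s·g = -197/9.
So AᵀWA·[m, b]ᵀ = AᵀWg: [[275, 10]; [10, 475/648]]·[m, b]ᵀ = [-536, -197/9]ᵀ.
det = 275·(475/648) − 10² = 65825/648.
m = ((-536)·(475/648) − 10·(-197/9))/(65825/648) = -22552/13165; b = (275·(-197/9) − 10·(-536))/(65825/648) = -85464/13165.

m = -1.71, b = -6.49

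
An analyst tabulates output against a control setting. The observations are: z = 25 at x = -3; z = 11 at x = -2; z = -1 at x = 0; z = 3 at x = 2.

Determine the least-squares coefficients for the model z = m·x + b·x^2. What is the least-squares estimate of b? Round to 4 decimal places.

Compute the Gram sums: Σx·x = 17, Σx·x^2 = -27, Σx^2·x^2 = 113.
Moment sums: Σx·z = -91, Σx^2·z = 281.
So AᵀA·[m, b]ᵀ = Aᵀz: [[17, -27]; [-27, 113]]·[m, b]ᵀ = [-91, 281]ᵀ.
det = 17·113 − (-27)² = 1192.
m = ((-91)·113 − (-27)·281)/1192 = -337/149; b = (17·281 − (-27)·(-91))/1192 = 290/149.

b = 1.9463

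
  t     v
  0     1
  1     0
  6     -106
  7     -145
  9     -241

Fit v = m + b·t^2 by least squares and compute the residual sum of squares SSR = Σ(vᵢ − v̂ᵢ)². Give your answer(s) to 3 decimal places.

SSR = 2.000

Compute the Gram sums: Σ1 = 5, Σt^2 = 167, Σt^2·t^2 = 10259.
Moment sums: Σv = -491, Σt^2·v = -30442.
So XᵀX·[m, b]ᵀ = Xᵀv: [[5, 167]; [167, 10259]]·[m, b]ᵀ = [-491, -30442]ᵀ.
det = 5·10259 − 167² = 23406.
m = ((-491)·10259 − 167·(-30442))/23406 = 46645/23406; b = (5·(-30442) − 167·(-491))/23406 = -70213/23406.
Residuals: -23239/23406, 3928/3901, -13/23406, -13/3901, -119/11703; SSR = 46807/23406.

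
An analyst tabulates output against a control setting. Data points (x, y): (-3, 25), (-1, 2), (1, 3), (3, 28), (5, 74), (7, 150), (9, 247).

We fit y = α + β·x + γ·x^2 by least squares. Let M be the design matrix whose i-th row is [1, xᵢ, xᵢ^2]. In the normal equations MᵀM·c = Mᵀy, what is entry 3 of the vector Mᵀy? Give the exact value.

29689

Entry 3 ↔ basis x^2, so (Mᵀy)_{3} = Σᵢ (x^2)·yᵢ = (9)·(25) + (1)·(2) + (1)·(3) + (9)·(28) + (25)·(74) + (49)·(150) + (81)·(247) = 29689.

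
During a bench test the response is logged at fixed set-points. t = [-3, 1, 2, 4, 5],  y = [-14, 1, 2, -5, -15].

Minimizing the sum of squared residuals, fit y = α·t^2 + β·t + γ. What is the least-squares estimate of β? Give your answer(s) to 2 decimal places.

β = 2.10

Entries of MᵀM: Σt^2·t^2 = 979, Σt^2·t = 171, Σt^2 = 55, Σt·t = 55, Σt = 9, Σ1 = 5.
Moment sums: Σt^2·y = -572, Σt·y = -48, Σy = -31.
Inverting the 3×3 Gram matrix, [α, β, γ]ᵀ = [-23811/23318, 48873/23318, 14689/11659]ᵀ.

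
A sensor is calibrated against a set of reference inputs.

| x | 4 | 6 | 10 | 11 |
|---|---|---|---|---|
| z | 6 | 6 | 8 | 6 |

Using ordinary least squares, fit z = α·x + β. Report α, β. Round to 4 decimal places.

The normal system MᵀM·[α, β]ᵀ = Mᵀz is [[273, 31]; [31, 4]]·[α, β]ᵀ = [206, 26]ᵀ.
Determinant 273·4 − 31² = 131.
α = (206·4 − 31·26)/131 = 18/131; β = (273·26 − 31·206)/131 = 712/131.

α = 0.1374, β = 5.4351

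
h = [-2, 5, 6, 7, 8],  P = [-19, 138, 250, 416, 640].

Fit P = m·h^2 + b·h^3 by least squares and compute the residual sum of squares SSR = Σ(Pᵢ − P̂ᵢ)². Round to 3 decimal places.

SSR = 4.675

Entries of MᵀM: Σh^2·h^2 = 8434, Σh^2·h^3 = 60444, Σh^3·h^3 = 442138.
And Σh^2·P = 73718, Σh^3·P = 541770.
So MᵀM·[m, b]ᵀ = MᵀP: [[8434, 60444]; [60444, 442138]]·[m, b]ᵀ = [73718, 541770]ᵀ.
Determinant 8434·442138 − 60444² = 75514756.
m = (73718·442138 − 60444·541770)/75514756 = -38304199/18878689; b = (8434·541770 − 60444·73718)/75514756 = 28369347/18878689.
Residuals: 21476481/18878689, 16695682/18878689, -29155538/18878689, -245646/18878689, 8724032/18878689; SSR = 88258221/18878689.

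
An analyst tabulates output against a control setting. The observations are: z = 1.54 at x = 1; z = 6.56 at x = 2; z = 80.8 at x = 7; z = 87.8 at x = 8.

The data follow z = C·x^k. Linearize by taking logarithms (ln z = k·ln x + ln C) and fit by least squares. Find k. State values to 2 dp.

Taking logs, ln z = k·ln x + ln C, so regress ln z on ln x.
AᵀA = [[8.5911, 4.7185]; [4.7185, 4]], rhs = [19.1558, 11.1798]ᵀ  (here Σln x = 4.7185, Σ(ln x)² = 8.5911, Σln z = 11.1798, Σln x·ln z = 19.1558).
Slope k = (n·Σln x·ln z − Σln x·Σln z)/(n·Σ(ln x)² − (Σln x)²) = (4·19.1558 − 4.7185·11.1798)/12.1002 = 1.97282; ln C = (Σln z − k·Σln x)/n = 0.46777.

k = 1.97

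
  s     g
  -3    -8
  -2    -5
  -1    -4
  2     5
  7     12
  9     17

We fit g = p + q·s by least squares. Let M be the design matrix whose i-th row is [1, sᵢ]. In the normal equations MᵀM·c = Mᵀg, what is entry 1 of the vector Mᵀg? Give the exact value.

Entry 1 ↔ basis 1, so (Mᵀg)_{1} = Σᵢ gᵢ = (1)·(-8) + (1)·(-5) + (1)·(-4) + (1)·(5) + (1)·(12) + (1)·(17) = 17.

17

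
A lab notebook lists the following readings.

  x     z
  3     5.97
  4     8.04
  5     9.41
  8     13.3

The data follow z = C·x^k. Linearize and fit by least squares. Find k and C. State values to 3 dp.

Taking logs, ln z = k·ln x + ln C, so regress ln z on ln x.
AᵀA = [[10.0431, 6.1738]; [6.1738, 4]], rhs = [13.8417, 8.7007]ᵀ  (here Σln x = 6.1738, Σ(ln x)² = 10.0431, Σln z = 8.7007, Σln x·ln z = 13.8417).
Δ = 10.0431·4 − (6.1738)² = 2.0569; k = (13.8417·4 − 6.1738·8.7007)/2.0569 = 0.80236, ln C = (10.0431·8.7007 − 6.1738·13.8417)/2.0569 = 0.93678, so C = exp(0.93678) = 2.55176.

k = 0.802, C = 2.552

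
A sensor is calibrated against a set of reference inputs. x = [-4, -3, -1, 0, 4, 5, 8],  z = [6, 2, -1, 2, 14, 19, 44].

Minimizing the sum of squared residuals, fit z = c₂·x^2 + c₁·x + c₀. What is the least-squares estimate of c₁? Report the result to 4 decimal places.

With design matrix M, MᵀM = [[5315, 609, 131]; [609, 131, 9]; [131, 9, 7]] and Mᵀz = [3628, 474, 86]ᵀ.
Inverting the 3×3 Gram matrix, [c₂, c₁, c₀]ᵀ = [70839/129388, 132411/129388, 23420/32347]ᵀ.

c₁ = 1.0234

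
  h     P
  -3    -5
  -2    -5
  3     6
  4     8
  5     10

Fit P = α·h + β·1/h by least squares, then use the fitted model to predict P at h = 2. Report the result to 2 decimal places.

P̂ = 4.44

Forming AᵀA = [[63, 5]; [5, 2069/3600]] and AᵀP = [125, 61/6]ᵀ gives AᵀA·[α, β]ᵀ = AᵀP.
Eliminating β: (2069/3600)·(row 1) − 5·(row 2) gives (4483/400)·α = (2069/3600)·125 − 5·(61/6) = 3025/144, so α = 75625/40347.
Then β = ((61/6) − 5·(75625/40347))/(2069/3600) = 6200/4483.
At h = 2: P̂ = (75625/40347)·(2) + (6200/4483)·(1/2) = 179150/40347.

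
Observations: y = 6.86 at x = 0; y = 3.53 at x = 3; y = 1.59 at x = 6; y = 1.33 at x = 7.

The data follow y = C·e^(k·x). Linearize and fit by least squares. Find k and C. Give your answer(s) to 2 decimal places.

k = -0.24, C = 6.97

With ln yᵢ as the transformed response and xᵢ as the regressor:
AᵀA = [[94.0000, 16.0000]; [16.0000, 4]], rhs = [8.5626, 3.9359]ᵀ  (here Σx = 16.0000, Σ(x)² = 94.0000, Σln y = 3.9359, Σx·ln y = 8.5626).
Solving (det = 120.0000): k = -0.23937, ln C = 1.94146, so C = exp(1.94146) = 6.96894.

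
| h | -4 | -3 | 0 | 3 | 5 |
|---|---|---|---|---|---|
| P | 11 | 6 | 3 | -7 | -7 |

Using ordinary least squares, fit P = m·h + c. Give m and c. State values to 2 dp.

m = -2.03, c = 1.61

Entries of MᵀM: Σh·h = 59, Σh = 1, Σ1 = 5.
Right-hand side: Σh·P = -118, ΣP = 6.
Δ = 59·5 − 1² = 294.
m = ((-118)·5 − 1·6)/294 = -298/147; c = (59·6 − 1·(-118))/294 = 236/147.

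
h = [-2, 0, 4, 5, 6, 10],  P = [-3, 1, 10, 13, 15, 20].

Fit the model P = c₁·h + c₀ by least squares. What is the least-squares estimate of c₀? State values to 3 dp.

The normal system MᵀM·[c₁, c₀]ᵀ = MᵀP is [[181, 23]; [23, 6]]·[c₁, c₀]ᵀ = [401, 56]ᵀ.
Δ = 181·6 − 23² = 557.
c₁ = (401·6 − 23·56)/557 = 1118/557; c₀ = (181·56 − 23·401)/557 = 913/557.

c₀ = 1.639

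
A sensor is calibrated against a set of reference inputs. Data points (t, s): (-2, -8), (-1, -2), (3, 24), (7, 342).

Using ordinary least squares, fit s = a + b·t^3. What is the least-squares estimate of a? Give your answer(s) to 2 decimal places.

a = -1.28

Sums needed: Σ1 = 4, Σt^3 = 361, Σt^3·t^3 = 118443.
And Σs = 356, Σt^3·s = 118020.
Normal equations: [[4, 361]; [361, 118443]]·[a, b]ᵀ = [356, 118020]ᵀ.
det = 4·118443 − 361² = 343451.
a = (356·118443 − 361·118020)/343451 = -439512/343451; b = (4·118020 − 361·356)/343451 = 343564/343451.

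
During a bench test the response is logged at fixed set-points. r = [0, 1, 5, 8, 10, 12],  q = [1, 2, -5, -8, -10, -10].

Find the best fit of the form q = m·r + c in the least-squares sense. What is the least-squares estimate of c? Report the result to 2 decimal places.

c = 1.46

AᵀA·[m, c]ᵀ = Aᵀq reads: 334·m + 36·c = -307;  36·m + 6·c = -30.
(Σr·r = 334, Σr = 36, Σ1 = 6, Σr·q = -307, Σq = -30.)
Δ = 334·6 − 36² = 708.
m = ((-307)·6 − 36·(-30))/708 = -127/118; c = (334·(-30) − 36·(-307))/708 = 86/59.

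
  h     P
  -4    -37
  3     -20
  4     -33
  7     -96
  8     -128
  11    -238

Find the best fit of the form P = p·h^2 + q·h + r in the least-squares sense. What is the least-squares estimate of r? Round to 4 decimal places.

r = -3.3321

Normal-equation sums: Σh^2·h^2 = 21731, Σh^2·h = 2213, Σh^2 = 275, Σh·h = 275, Σh = 29, Σ1 = 6.
Right-hand side: Σh^2·P = -42994, Σh·P = -4358, ΣP = -552.
So MᵀM·[p, q, r]ᵀ = MᵀP: [[21731, 2213, 275]; [2213, 275, 29]; [275, 29, 6]]·[p, q, r]ᵀ = [-42994, -4358, -552]ᵀ.
Solving the 3×3 system (Gaussian elimination) gives p = -669047/337080, q = 160649/337080, r = -883/265.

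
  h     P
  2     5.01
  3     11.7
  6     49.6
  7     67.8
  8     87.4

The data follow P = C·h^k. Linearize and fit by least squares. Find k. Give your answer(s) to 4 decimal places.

With ln Pᵢ as the transformed response and ln hᵢ as the regressor:
XᵀX = [[13.0084, 7.6089]; [7.6089, 5]], rhs = [28.3153, 16.6621]ᵀ  (here Σln h = 7.6089, Σ(ln h)² = 13.0084, Σln P = 16.6621, Σln h·ln P = 28.3153).
Solving (det = 7.1473): k = 2.07027, ln C = 0.18193.

k = 2.0703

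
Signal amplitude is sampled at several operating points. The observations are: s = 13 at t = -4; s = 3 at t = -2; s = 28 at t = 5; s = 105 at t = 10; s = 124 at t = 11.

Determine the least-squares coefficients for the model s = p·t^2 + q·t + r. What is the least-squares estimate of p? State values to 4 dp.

p = 0.9591

The normal system XᵀX·[p, q, r]ᵀ = Xᵀs is [[25538, 2384, 266]; [2384, 266, 20]; [266, 20, 5]]·[p, q, r]ᵀ = [26424, 2496, 273]ᵀ.
Solving the 3×3 system (Gaussian elimination) gives p = 50027/52159, q = 38686/52159, r = 31701/52159.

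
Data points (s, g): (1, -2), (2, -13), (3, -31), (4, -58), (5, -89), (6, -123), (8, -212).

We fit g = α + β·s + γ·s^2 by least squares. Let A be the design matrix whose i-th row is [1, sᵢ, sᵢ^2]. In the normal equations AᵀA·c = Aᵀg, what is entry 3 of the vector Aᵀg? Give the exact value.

Entry 3 ↔ basis s^2, so (Aᵀg)_{3} = Σᵢ (s^2)·gᵢ = (1)·(-2) + (4)·(-13) + (9)·(-31) + (16)·(-58) + (25)·(-89) + (36)·(-123) + (64)·(-212) = -21482.

-21482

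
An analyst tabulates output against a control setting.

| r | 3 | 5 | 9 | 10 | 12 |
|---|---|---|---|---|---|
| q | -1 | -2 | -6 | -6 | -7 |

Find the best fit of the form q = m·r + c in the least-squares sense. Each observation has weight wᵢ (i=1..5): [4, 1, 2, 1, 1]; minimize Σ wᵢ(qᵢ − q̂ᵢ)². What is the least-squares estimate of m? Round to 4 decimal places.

m = -0.7327

Sums needed: Σwᵢ·r·r = 467, Σwᵢ·r = 57, Σwᵢ·1 = 9.
And Σwᵢ·r·q = -274, Σwᵢ·q = -31.
Δ = 467·9 − 57² = 954.
m = ((-274)·9 − 57·(-31))/954 = -233/318; c = (467·(-31) − 57·(-274))/954 = 1141/954.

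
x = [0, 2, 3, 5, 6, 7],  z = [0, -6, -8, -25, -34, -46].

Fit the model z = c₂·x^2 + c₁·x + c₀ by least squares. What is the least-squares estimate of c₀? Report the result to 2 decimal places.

The normal equations are: 4419·c₂ + 719·c₁ + 123·c₀ = -4199;  719·c₂ + 123·c₁ + 23·c₀ = -687;  123·c₂ + 23·c₁ + 6·c₀ = -119.
Row-reducing yields c₂ = -189/220, c₁ = -23/44, c₀ = -12/55.

c₀ = -0.22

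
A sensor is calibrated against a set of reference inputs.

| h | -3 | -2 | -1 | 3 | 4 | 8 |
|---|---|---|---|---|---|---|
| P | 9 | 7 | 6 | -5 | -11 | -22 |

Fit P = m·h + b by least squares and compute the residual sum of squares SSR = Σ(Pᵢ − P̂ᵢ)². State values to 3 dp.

SSR = 9.601

With design matrix M, MᵀM = [[103, 9]; [9, 6]] and MᵀP = [-282, -16]ᵀ.
Δ = 103·6 − 9² = 537.
m = ((-282)·6 − 9·(-16))/537 = -516/179; b = (103·(-16) − 9·(-282))/537 = 890/537.
Residuals: -701/537, -227/537, 784/537, 1069/537, -605/537, -320/537; SSR = 5156/537.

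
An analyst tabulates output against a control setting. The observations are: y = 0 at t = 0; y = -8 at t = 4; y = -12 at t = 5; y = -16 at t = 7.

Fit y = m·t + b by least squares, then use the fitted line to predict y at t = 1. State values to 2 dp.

Forming XᵀX = [[90, 16]; [16, 4]] and Xᵀy = [-204, -36]ᵀ gives XᵀX·[m, b]ᵀ = Xᵀy.
Determinant 90·4 − 16² = 104.
m = ((-204)·4 − 16·(-36))/104 = -30/13; b = (90·(-36) − 16·(-204))/104 = 3/13.
At t = 1: ŷ = (-30/13)·(1) + (3/13)·(1) = -27/13.

ŷ = -2.08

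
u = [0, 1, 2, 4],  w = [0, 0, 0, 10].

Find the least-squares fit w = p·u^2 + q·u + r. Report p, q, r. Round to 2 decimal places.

XᵀX·[p, q, r]ᵀ = Xᵀw reads: 273·p + 73·q + 21·r = 160;  73·p + 21·q + 7·r = 40;  21·p + 7·q + 4·r = 10.
Row-reducing yields p = 25/22, q = -47/22, r = 3/11.

p = 1.14, q = -2.14, r = 0.27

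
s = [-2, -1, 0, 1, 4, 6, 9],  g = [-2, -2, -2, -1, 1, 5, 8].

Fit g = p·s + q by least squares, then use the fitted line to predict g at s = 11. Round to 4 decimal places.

ĝ = 9.2456

The normal system AᵀA·[p, q]ᵀ = Aᵀg is [[139, 17]; [17, 7]]·[p, q]ᵀ = [111, 7]ᵀ.
Eliminating q: 7·(row 1) − 17·(row 2) gives 684·p = 7·111 − 17·7 = 658, so p = 329/342.
Then q = (7 − 17·(329/342))/7 = -457/342.
At s = 11: ĝ = (329/342)·(11) + (-457/342)·(1) = 527/57.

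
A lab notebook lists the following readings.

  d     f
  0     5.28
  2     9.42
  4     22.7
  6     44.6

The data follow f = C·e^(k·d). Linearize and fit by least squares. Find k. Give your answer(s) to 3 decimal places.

k = 0.364

Taking logs, ln f = k·d + ln C, so regress ln f on d.
Sums: Σd = 12.0000, Σ(d)² = 56.0000, Σln f = 10.8269, Σd·ln f = 39.7615.
Normal system: [[56.0000, 12.0000]; [12.0000, 4]]·[k, ln C]ᵀ = [39.7615, 10.8269]ᵀ.
Δ = 56.0000·4 − (12.0000)² = 80.0000; k = (39.7615·4 − 12.0000·10.8269)/80.0000 = 0.36405, ln C = (56.0000·10.8269 − 12.0000·39.7615)/80.0000 = 1.61457.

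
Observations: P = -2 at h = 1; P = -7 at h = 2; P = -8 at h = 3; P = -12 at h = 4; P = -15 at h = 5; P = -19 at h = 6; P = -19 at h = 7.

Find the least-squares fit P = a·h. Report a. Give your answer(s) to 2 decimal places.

a = -2.93

Entries of XᵀX: Σh·h = 140.
Right-hand side: Σh·P = -410.
Normal equations: [[140]]·[a]ᵀ = [-410]ᵀ.
Hence a = -410 / 140 ≈ -2.92857.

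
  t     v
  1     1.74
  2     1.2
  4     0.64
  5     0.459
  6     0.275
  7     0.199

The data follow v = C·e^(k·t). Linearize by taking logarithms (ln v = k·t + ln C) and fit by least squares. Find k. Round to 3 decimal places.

With ln vᵢ as the transformed response and tᵢ as the regressor:
Σt = 25.0000, Σ(t)² = 131.0000, Σln v = -3.3942, Σt·ln v = -23.8072.
Equations: 131.0000·k + 25.0000·ln C = -23.8072;  25.0000·k + 6·ln C = -3.3942.
Solving (det = 161.0000): k = -0.36017, ln C = 0.93501.

k = -0.360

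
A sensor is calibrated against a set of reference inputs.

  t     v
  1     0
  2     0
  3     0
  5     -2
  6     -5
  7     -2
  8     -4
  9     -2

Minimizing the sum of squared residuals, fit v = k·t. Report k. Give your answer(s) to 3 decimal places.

Sums needed: Σt·t = 269.
For Aᵀv: Σt·v = -104.
AᵀA·[k]ᵀ = Aᵀv becomes [[269]]·[k]ᵀ = [-104]ᵀ.
Hence k = -104 / 269 ≈ -0.386617.

k = -0.387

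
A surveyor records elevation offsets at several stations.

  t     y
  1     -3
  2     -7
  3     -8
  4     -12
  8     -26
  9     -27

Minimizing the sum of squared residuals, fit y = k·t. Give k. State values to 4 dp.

k = -3.0857

The normal system MᵀM·[k]ᵀ = Mᵀy is [[175]]·[k]ᵀ = [-540]ᵀ.
Hence k = -540 / 175 ≈ -3.08571.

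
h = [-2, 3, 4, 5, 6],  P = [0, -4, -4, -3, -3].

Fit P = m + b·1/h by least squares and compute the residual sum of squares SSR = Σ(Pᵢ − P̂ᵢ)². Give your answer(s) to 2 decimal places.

Compute the Gram sums: Σ1 = 5, Σ1/h = 9/20, Σ1/h·1/h = 1769/3600.
And ΣP = -14, Σ1/h·P = -103/30.
Eliminating b: (1769/3600)·(row 1) − (9/20)·(row 2) gives (2029/900)·m = (1769/3600)·(-14) − (9/20)·(-103/30) = -4801/900, so m = -4801/2029.
Then b = ((-103/30) − (9/20)·(-4801/2029))/(1769/3600) = -9780/2029.
Residuals: -89/2029, -55/2029, -870/2029, 670/2029, 344/2029; SSR = 658/2029.

SSR = 0.32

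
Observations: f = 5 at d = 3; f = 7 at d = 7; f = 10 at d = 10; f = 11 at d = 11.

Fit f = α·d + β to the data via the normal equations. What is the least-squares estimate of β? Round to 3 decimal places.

β = 2.400

The normal system XᵀX·[α, β]ᵀ = Xᵀf is [[279, 31]; [31, 4]]·[α, β]ᵀ = [285, 33]ᵀ.
det = 279·4 − 31² = 155.
α = (285·4 − 31·33)/155 = 117/155; β = (279·33 − 31·285)/155 = 12/5.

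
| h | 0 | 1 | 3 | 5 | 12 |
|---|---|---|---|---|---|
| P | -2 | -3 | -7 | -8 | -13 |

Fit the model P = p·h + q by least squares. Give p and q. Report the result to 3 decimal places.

Compute the Gram sums: Σh·h = 179, Σh = 21, Σ1 = 5.
And Σh·P = -220, ΣP = -33.
Eliminating q: 5·(row 1) − 21·(row 2) gives 454·p = 5·(-220) − 21·(-33) = -407, so p = -407/454.
Then q = ((-33) − 21·(-407/454))/5 = -1287/454.

p = -0.896, q = -2.835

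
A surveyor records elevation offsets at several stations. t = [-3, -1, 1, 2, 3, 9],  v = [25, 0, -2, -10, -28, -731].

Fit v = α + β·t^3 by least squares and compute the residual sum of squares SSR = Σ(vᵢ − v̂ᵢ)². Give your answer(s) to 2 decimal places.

SSR = 1.24

Setting ∂/∂α … = 0 gives: 6·α + 737·β = -746;  737·α + 532965·β = -534412.
(Σ1 = 6, Σt^3 = 737, Σt^3·t^3 = 532965, Σv = -746, Σt^3·v = -534412.)
Eliminating β: 532965·(row 1) − 737·(row 2) gives 2654621·α = 532965·(-746) − 737·(-534412) = -3730246, so α = -3730246/2654621.
Then β = ((-534412) − 737·(-3730246/2654621))/532965 = -2656670/2654621.
Residuals: -1634319/2654621, 1073576/2654621, 1077674/2654621, -1562604/2654621, 1130948/2654621, -85275/2654621; SSR = 3282198/2654621.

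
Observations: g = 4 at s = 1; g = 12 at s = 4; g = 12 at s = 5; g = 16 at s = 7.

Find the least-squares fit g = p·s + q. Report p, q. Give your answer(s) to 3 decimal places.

Compute the Gram sums: Σs·s = 91, Σs = 17, Σ1 = 4.
For Aᵀg: Σs·g = 224, Σg = 44.
det = 91·4 − 17² = 75.
p = (224·4 − 17·44)/75 = 148/75; q = (91·44 − 17·224)/75 = 196/75.

p = 1.973, q = 2.613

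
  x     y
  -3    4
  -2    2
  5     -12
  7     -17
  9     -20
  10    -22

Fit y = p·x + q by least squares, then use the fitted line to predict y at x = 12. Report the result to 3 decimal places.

Sums needed: Σx·x = 268, Σx = 26, Σ1 = 6.
For Mᵀy: Σx·y = -595, Σy = -65.
So MᵀM·[p, q]ᵀ = Mᵀy: [[268, 26]; [26, 6]]·[p, q]ᵀ = [-595, -65]ᵀ.
det = 268·6 − 26² = 932.
p = ((-595)·6 − 26·(-65))/932 = -470/233; q = (268·(-65) − 26·(-595))/932 = -975/466.
At x = 12: ŷ = (-470/233)·(12) + (-975/466)·(1) = -12255/466.

ŷ = -26.298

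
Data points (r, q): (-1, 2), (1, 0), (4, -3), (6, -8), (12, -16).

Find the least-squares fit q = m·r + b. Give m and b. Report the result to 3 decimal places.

With design matrix M, MᵀM = [[198, 22]; [22, 5]] and Mᵀq = [-254, -25]ᵀ.
Eliminating b: 5·(row 1) − 22·(row 2) gives 506·m = 5·(-254) − 22·(-25) = -720, so m = -360/253.
Then b = ((-25) − 22·(-360/253))/5 = 29/23.

m = -1.423, b = 1.261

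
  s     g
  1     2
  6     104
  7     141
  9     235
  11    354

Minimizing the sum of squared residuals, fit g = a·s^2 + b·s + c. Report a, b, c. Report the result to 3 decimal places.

a = 2.986, b = -0.669, c = -0.214

Setting ∂/∂a … = 0 gives: 24900·a + 2620·b + 288·c = 72524;  2620·a + 288·b + 34·c = 7622;  288·a + 34·b + 5·c = 836.
Inverting the 3×3 Gram matrix, [a, b, c]ᵀ = [64117/21476, -14375/21476, -3/14]ᵀ.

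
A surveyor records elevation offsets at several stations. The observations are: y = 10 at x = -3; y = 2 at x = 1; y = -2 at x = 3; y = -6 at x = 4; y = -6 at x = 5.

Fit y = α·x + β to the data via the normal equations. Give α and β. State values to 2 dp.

Forming MᵀM = [[60, 10]; [10, 5]] and Mᵀy = [-88, -2]ᵀ gives MᵀM·[α, β]ᵀ = Mᵀy.
Eliminating β: 5·(row 1) − 10·(row 2) gives 200·α = 5·(-88) − 10·(-2) = -420, so α = -21/10.
Then β = ((-2) − 10·(-21/10))/5 = 19/5.

α = -2.10, β = 3.80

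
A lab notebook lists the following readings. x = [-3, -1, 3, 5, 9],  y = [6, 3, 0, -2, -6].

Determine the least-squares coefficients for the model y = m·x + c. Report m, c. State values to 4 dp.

m = -0.9605, c = 2.6974

Compute the Gram sums: Σx·x = 125, Σx = 13, Σ1 = 5.
Right-hand side: Σx·y = -85, Σy = 1.
MᵀM·[m, c]ᵀ = Mᵀy becomes [[125, 13]; [13, 5]]·[m, c]ᵀ = [-85, 1]ᵀ.
Eliminating c: 5·(row 1) − 13·(row 2) gives 456·m = 5·(-85) − 13·1 = -438, so m = -73/76.
Then c = (1 − 13·(-73/76))/5 = 205/76.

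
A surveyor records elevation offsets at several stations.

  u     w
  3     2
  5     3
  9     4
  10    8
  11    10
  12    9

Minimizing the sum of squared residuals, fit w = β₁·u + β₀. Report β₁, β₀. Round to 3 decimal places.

The normal equations are: 480·β₁ + 50·β₀ = 355;  50·β₁ + 6·β₀ = 36.
(Σu·u = 480, Σu = 50, Σ1 = 6, Σu·w = 355, Σw = 36.)
Determinant 480·6 − 50² = 380.
β₁ = (355·6 − 50·36)/380 = 33/38; β₀ = (480·36 − 50·355)/380 = -47/38.

β₁ = 0.868, β₀ = -1.237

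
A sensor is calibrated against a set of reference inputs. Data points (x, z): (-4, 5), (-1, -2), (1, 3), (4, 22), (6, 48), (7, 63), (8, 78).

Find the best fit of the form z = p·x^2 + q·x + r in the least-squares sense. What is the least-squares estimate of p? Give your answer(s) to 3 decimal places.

p = 0.955

AᵀA·[p, q, r]ᵀ = Aᵀz reads: 8307·p + 1071·q + 183·r = 10240;  1071·p + 183·q + 21·r = 1426;  183·p + 21·q + 7·r = 217.
Solving the 3×3 system (Gaussian elimination) gives p = 167405/175302, q = 44883/19478, r = -25654/29217.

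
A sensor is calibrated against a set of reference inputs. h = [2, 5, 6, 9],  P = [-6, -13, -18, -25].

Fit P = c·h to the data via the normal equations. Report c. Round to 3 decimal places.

c = -2.808

XᵀX·[c]ᵀ = XᵀP reads: 146·c = -410.
Hence c = -410 / 146 ≈ -2.80822.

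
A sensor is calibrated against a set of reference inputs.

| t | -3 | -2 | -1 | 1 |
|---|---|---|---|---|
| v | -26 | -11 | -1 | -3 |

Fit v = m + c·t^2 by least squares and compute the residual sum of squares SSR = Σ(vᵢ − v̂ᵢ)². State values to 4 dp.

SSR = 2.0000

From the data, Σ1 = 4, Σt^2 = 15, Σt^2·t^2 = 99.
Moment sums: Σv = -41, Σt^2·v = -282.
So XᵀX·[m, c]ᵀ = Xᵀv: [[4, 15]; [15, 99]]·[m, c]ᵀ = [-41, -282]ᵀ.
Δ = 4·99 − 15² = 171.
m = ((-41)·99 − 15·(-282))/171 = 1; c = (4·(-282) − 15·(-41))/171 = -3.
Residuals: 0, 0, 1, -1; SSR = 2.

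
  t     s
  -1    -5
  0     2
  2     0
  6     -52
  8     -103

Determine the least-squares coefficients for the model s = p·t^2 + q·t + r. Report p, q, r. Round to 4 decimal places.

p = -2.0909, q = 3.6864, r = 1.2500

The normal equations are: 5409·p + 735·q + 105·r = -8469;  735·p + 105·q + 15·r = -1131;  105·p + 15·q + 5·r = -158.
(Σt^2·t^2 = 5409, Σt^2·t = 735, Σt^2 = 105, Σt·t = 105, Σt = 15, Σ1 = 5, Σt^2·s = -8469, Σt·s = -1131, Σs = -158.)
Inverting the 3×3 Gram matrix, [p, q, r]ᵀ = [-23/11, 811/220, 5/4]ᵀ.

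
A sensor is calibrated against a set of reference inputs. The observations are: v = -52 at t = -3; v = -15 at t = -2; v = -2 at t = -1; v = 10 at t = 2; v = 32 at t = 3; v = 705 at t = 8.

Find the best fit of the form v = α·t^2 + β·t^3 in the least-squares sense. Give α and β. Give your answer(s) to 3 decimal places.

The normal equations are: 4291·α + 32767·β = 44918;  32767·α + 263731·β = 363430.
Determinant 4291·263731 − 32767² = 57993432.
α = (44918·263731 − 32767·363430)/57993432 = -7780219/7249179; β = (4291·363430 − 32767·44918)/57993432 = 1565179/1035597.

α = -1.073, β = 1.511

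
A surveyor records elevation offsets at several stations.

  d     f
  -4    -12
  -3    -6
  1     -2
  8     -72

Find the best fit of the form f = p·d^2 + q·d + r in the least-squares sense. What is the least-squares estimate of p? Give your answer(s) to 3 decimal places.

p = -1.000

Entries of AᵀA: Σd^2·d^2 = 4434, Σd^2·d = 422, Σd^2 = 90, Σd·d = 90, Σd = 2, Σ1 = 4.
Moment sums: Σd^2·f = -4856, Σd·f = -512, Σf = -92.
Normal equations: [[4434, 422, 90]; [422, 90, 2]; [90, 2, 4]]·[p, q, r]ᵀ = [-4856, -512, -92]ᵀ.
Row-reducing yields p = -1, q = -1, r = 0.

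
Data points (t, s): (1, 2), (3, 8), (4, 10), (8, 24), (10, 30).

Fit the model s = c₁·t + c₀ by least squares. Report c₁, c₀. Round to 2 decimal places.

Compute the Gram sums: Σt·t = 190, Σt = 26, Σ1 = 5.
Right-hand side: Σt·s = 558, Σs = 74.
Normal equations: [[190, 26]; [26, 5]]·[c₁, c₀]ᵀ = [558, 74]ᵀ.
det = 190·5 − 26² = 274.
c₁ = (558·5 − 26·74)/274 = 433/137; c₀ = (190·74 − 26·558)/274 = -224/137.

c₁ = 3.16, c₀ = -1.64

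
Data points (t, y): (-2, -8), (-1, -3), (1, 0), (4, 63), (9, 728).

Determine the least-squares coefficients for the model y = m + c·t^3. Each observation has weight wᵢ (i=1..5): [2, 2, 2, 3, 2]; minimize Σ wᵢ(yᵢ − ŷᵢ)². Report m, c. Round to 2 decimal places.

m = -1.00, c = 1.00

Setting ∂/∂m … = 0 gives: 11·m + 1634·c = 1623;  1634·m + 1075302·c = 1073654.
(Σwᵢ·1 = 11, Σwᵢ·t^3 = 1634, Σwᵢ·t^3·t^3 = 1075302, Σwᵢ·y = 1623, Σwᵢ·t^3·y = 1073654.)
Determinant 11·1075302 − 1634² = 9158366.
m = (1623·1075302 − 1634·1073654)/9158366 = -652535/654169; c = (11·1073654 − 1634·1623)/9158366 = 654158/654169.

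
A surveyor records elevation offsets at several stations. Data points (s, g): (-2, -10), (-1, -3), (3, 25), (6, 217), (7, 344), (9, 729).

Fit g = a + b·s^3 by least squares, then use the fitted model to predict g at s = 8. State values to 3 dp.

Normal-equation sums: Σ1 = 6, Σs^3 = 1306, Σs^3·s^3 = 696540.
For Aᵀg: Σg = 1302, Σs^3·g = 697063.
Normal equations: [[6, 1306]; [1306, 696540]]·[a, b]ᵀ = [1302, 697063]ᵀ.
Δ = 6·696540 − 1306² = 2473604.
a = (1302·696540 − 1306·697063)/2473604 = -1734599/1236802; b = (6·697063 − 1306·1302)/2473604 = 1240983/1236802.
At s = 8: ĝ = (-1734599/1236802)·(1) + (1240983/1236802)·(512) = 633648697/1236802.

ĝ = 512.328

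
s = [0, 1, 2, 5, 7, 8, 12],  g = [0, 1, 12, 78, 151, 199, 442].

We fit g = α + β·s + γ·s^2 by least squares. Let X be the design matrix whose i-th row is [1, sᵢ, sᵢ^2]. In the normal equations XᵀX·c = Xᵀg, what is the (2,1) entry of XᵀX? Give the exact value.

35

Row 2 ↔ basis s, column 1 ↔ basis 1, so (XᵀX)_{2,1} = Σᵢ s = (0)·(1) + (1)·(1) + (2)·(1) + (5)·(1) + (7)·(1) + (8)·(1) + (12)·(1) = 35.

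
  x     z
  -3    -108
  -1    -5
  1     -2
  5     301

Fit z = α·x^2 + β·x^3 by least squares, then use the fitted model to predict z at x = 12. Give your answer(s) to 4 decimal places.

Sums needed: Σx^2·x^2 = 708, Σx^2·x^3 = 2882, Σx^3·x^3 = 16356.
Right-hand side: Σx^2·z = 6546, Σx^3·z = 40544.
Normal equations: [[708, 2882]; [2882, 16356]]·[α, β]ᵀ = [6546, 40544]ᵀ.
det = 708·16356 − 2882² = 3274124.
α = (6546·16356 − 2882·40544)/3274124 = -2445358/818531; β = (708·40544 − 2882·6546)/3274124 = 2459895/818531.
At x = 12: ẑ = (-2445358/818531)·(144) + (2459895/818531)·(1728) = 556938144/116933.

ẑ = 4762.8825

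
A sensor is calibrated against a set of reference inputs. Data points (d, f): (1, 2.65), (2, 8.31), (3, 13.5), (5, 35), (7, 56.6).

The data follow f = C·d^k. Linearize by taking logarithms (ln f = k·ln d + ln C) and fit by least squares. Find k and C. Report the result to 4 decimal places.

With ln fᵢ as the transformed response and ln dᵢ as the regressor:
Over the data: Σln d = 5.3471, Σ(ln d)² = 8.0643, Σln f = 13.2861, Σln d·ln f = 17.9029.
Normal system: [[8.0643, 5.3471]; [5.3471, 5]]·[k, ln C]ᵀ = [17.9029, 13.2861]ᵀ.
Solving (det = 11.7297): k = 1.57483, ln C = 0.97305, so C = exp(0.97305) = 2.64601.

k = 1.5748, C = 2.6460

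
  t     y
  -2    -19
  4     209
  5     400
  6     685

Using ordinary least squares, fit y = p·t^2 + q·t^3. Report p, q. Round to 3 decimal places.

The normal equations are: 2193·p + 11893·q = 37928;  11893·p + 66441·q = 211488.
det = 2193·66441 − 11893² = 4261664.
p = (37928·66441 − 11893·211488)/4261664 = 593433/532708; q = (2193·211488 − 11893·37928)/4261664 = 1589435/532708.

p = 1.114, q = 2.984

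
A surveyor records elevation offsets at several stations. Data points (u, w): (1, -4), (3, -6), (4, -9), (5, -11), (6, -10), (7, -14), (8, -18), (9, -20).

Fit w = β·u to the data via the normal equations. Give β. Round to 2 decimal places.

β = -2.12

The normal equations are: 281·β = -595.
β = (-595)/281 = -2.11744.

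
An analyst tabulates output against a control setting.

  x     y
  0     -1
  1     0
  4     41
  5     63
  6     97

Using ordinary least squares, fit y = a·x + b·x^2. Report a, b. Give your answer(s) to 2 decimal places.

Sums needed: Σx·x = 78, Σx·x^2 = 406, Σx^2·x^2 = 2178.
Right-hand side: Σx·y = 1061, Σx^2·y = 5723.
Determinant 78·2178 − 406² = 5048.
a = (1061·2178 − 406·5723)/5048 = -1585/631; b = (78·5723 − 406·1061)/5048 = 3907/1262.

a = -2.51, b = 3.10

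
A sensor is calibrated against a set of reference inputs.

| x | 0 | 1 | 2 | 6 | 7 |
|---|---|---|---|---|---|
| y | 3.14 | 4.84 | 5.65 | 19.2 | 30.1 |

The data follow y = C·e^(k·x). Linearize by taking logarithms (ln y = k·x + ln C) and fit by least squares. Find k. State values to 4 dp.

k = 0.3093

With ln yᵢ as the transformed response and xᵢ as the regressor:
Sums: Σx = 16.0000, Σ(x)² = 90.0000, Σln y = 10.8122, Σx·ln y = 46.6014.
Normal system: [[90.0000, 16.0000]; [16.0000, 5]]·[k, ln C]ᵀ = [46.6014, 10.8122]ᵀ.
Slope k = (n·Σx·ln y − Σx·Σln y)/(n·Σ(x)² − (Σx)²) = (5·46.6014 − 16.0000·10.8122)/194.0000 = 0.30934; ln C = (Σln y − k·Σx)/n = 1.17257.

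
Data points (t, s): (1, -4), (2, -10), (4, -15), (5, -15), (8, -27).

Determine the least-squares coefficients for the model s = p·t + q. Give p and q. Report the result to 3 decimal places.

Compute the Gram sums: Σt·t = 110, Σt = 20, Σ1 = 5.
Right-hand side: Σt·s = -375, Σs = -71.
Normal equations: [[110, 20]; [20, 5]]·[p, q]ᵀ = [-375, -71]ᵀ.
Eliminating q: 5·(row 1) − 20·(row 2) gives 150·p = 5·(-375) − 20·(-71) = -455, so p = -91/30.
Then q = ((-71) − 20·(-91/30))/5 = -31/15.

p = -3.033, q = -2.067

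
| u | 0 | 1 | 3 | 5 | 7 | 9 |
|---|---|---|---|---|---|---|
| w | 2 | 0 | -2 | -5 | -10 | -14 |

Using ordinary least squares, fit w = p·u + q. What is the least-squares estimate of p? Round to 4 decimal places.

From the data, Σu·u = 165, Σu = 25, Σ1 = 6.
Right-hand side: Σu·w = -227, Σw = -29.
MᵀM·[p, q]ᵀ = Mᵀw becomes [[165, 25]; [25, 6]]·[p, q]ᵀ = [-227, -29]ᵀ.
Determinant 165·6 − 25² = 365.
p = ((-227)·6 − 25·(-29))/365 = -637/365; q = (165·(-29) − 25·(-227))/365 = 178/73.

p = -1.7452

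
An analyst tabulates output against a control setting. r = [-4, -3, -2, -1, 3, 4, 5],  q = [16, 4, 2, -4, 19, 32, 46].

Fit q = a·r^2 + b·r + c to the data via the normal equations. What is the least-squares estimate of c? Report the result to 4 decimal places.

c = -1.9569

Forming AᵀA = [[1316, 116, 80]; [116, 80, 2]; [80, 2, 7]] and Aᵀq = [2129, 339, 115]ᵀ gives AᵀA·[a, b, c]ᵀ = Aᵀq.
Row-reducing yields a = 3959/2541, b = 20605/10164, c = -3315/1694.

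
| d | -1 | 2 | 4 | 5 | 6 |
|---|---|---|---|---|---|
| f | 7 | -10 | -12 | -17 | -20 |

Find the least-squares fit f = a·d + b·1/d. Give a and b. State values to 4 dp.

a = -3.1504, b = -4.3334

Forming XᵀX = [[82, 5]; [5, 4969/3600]] and Xᵀf = [-280, -326/15]ᵀ gives XᵀX·[a, b]ᵀ = Xᵀf.
Eliminating b: (4969/3600)·(row 1) − 5·(row 2) gives (158729/1800)·a = (4969/3600)·(-280) − 5·(-326/15) = -25003/90, so a = -500060/158729.
Then b = ((-326/15) − 5·(-500060/158729))/(4969/3600) = -687840/158729.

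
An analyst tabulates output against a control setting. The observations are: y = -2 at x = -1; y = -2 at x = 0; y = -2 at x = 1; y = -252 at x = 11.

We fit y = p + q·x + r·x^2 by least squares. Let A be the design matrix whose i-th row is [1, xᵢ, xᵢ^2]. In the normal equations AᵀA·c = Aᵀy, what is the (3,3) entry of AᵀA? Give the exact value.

Row 3 ↔ basis x^2, column 3 ↔ basis x^2, so (AᵀA)_{3,3} = Σᵢ (x^2)·(x^2) = (1)·(1) + (0)·(0) + (1)·(1) + (121)·(121) = 14643.

14643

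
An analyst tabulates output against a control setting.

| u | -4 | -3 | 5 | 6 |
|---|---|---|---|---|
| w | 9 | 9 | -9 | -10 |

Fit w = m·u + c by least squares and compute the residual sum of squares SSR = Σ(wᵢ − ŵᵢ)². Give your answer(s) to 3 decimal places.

Compute the Gram sums: Σu·u = 86, Σu = 4, Σ1 = 4.
And Σu·w = -168, Σw = -1.
Determinant 86·4 − 4² = 328.
m = ((-168)·4 − 4·(-1))/328 = -167/82; c = (86·(-1) − 4·(-168))/328 = 293/164.
Residuals: -153/164, 181/164, -99/164, 71/164; SSR = 433/164.

SSR = 2.640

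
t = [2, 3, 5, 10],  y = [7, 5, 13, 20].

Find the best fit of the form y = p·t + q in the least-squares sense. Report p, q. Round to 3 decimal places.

p = 1.816, q = 2.171

Normal-equation sums: Σt·t = 138, Σt = 20, Σ1 = 4.
And Σt·y = 294, Σy = 45.
Determinant 138·4 − 20² = 152.
p = (294·4 − 20·45)/152 = 69/38; q = (138·45 − 20·294)/152 = 165/76.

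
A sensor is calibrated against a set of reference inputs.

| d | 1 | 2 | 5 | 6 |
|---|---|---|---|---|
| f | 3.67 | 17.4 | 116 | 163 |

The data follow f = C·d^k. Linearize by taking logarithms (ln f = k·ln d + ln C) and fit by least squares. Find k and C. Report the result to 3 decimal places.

k = 2.116, C = 3.800

Taking logs, ln f = k·ln d + ln C, so regress ln f on ln d.
Σln d = 4.0943, Σ(ln d)² = 6.2811, Σln f = 14.0040, Σln d·ln f = 18.7573.
Equations: 6.2811·k + 4.0943·ln C = 18.7573;  4.0943·k + 4·ln C = 14.0040.
Solving (det = 8.3609): k = 2.11605, ln C = 1.33504, so C = exp(1.33504) = 3.80015.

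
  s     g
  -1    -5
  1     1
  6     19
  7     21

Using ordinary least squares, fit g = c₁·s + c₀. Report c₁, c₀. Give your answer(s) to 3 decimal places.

With design matrix M, MᵀM = [[87, 13]; [13, 4]] and Mᵀg = [267, 36]ᵀ.
Eliminating c₀: 4·(row 1) − 13·(row 2) gives 179·c₁ = 4·267 − 13·36 = 600, so c₁ = 600/179.
Then c₀ = (36 − 13·(600/179))/4 = -339/179.

c₁ = 3.352, c₀ = -1.894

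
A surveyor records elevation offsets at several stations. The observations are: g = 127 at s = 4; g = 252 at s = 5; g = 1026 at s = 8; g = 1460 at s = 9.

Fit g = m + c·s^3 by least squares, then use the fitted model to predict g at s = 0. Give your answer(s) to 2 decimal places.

Sums needed: Σ1 = 4, Σs^3 = 1430, Σs^3·s^3 = 813306.
And Σg = 2865, Σs^3·g = 1629280.
Δ = 4·813306 − 1430² = 1208324.
m = (2865·813306 − 1430·1629280)/1208324 = 9665/46474; c = (4·1629280 − 1430·2865)/1208324 = 1210085/604162.
At s = 0: ĝ = (9665/46474)·(1) + (1210085/604162)·(0) = 9665/46474.

ĝ = 0.21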